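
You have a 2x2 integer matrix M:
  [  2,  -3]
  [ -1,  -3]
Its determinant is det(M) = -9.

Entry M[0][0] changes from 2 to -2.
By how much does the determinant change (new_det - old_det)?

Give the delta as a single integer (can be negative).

Answer: 12

Derivation:
Cofactor C_00 = -3
Entry delta = -2 - 2 = -4
Det delta = entry_delta * cofactor = -4 * -3 = 12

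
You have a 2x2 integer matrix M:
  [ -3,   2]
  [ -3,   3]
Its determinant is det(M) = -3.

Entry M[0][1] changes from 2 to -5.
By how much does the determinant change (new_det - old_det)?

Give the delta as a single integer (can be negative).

Answer: -21

Derivation:
Cofactor C_01 = 3
Entry delta = -5 - 2 = -7
Det delta = entry_delta * cofactor = -7 * 3 = -21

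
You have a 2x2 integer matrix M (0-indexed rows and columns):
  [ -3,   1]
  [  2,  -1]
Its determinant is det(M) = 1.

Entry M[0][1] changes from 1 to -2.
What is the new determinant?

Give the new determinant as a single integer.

det is linear in row 0: changing M[0][1] by delta changes det by delta * cofactor(0,1).
Cofactor C_01 = (-1)^(0+1) * minor(0,1) = -2
Entry delta = -2 - 1 = -3
Det delta = -3 * -2 = 6
New det = 1 + 6 = 7

Answer: 7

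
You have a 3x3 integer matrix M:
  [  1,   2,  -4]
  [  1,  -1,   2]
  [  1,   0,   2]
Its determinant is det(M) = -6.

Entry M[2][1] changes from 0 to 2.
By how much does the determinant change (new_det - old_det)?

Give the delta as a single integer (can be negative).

Cofactor C_21 = -6
Entry delta = 2 - 0 = 2
Det delta = entry_delta * cofactor = 2 * -6 = -12

Answer: -12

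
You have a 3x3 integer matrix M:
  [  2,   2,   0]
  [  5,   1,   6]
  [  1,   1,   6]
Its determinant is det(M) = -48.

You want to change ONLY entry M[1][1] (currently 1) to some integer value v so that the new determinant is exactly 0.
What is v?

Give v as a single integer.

Answer: 5

Derivation:
det is linear in entry M[1][1]: det = old_det + (v - 1) * C_11
Cofactor C_11 = 12
Want det = 0: -48 + (v - 1) * 12 = 0
  (v - 1) = 48 / 12 = 4
  v = 1 + (4) = 5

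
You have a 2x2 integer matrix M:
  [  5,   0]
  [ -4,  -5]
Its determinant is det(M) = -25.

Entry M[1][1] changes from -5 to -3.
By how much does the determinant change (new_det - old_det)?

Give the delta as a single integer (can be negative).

Cofactor C_11 = 5
Entry delta = -3 - -5 = 2
Det delta = entry_delta * cofactor = 2 * 5 = 10

Answer: 10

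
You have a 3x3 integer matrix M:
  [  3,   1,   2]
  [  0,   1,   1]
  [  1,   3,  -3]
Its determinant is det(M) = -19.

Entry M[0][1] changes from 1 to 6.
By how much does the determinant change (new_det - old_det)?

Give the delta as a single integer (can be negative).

Answer: 5

Derivation:
Cofactor C_01 = 1
Entry delta = 6 - 1 = 5
Det delta = entry_delta * cofactor = 5 * 1 = 5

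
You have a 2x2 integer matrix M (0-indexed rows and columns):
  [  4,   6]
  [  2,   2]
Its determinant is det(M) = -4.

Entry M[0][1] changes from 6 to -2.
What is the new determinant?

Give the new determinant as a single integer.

Answer: 12

Derivation:
det is linear in row 0: changing M[0][1] by delta changes det by delta * cofactor(0,1).
Cofactor C_01 = (-1)^(0+1) * minor(0,1) = -2
Entry delta = -2 - 6 = -8
Det delta = -8 * -2 = 16
New det = -4 + 16 = 12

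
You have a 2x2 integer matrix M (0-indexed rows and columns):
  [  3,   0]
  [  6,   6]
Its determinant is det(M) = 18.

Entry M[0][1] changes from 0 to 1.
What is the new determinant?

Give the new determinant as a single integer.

Answer: 12

Derivation:
det is linear in row 0: changing M[0][1] by delta changes det by delta * cofactor(0,1).
Cofactor C_01 = (-1)^(0+1) * minor(0,1) = -6
Entry delta = 1 - 0 = 1
Det delta = 1 * -6 = -6
New det = 18 + -6 = 12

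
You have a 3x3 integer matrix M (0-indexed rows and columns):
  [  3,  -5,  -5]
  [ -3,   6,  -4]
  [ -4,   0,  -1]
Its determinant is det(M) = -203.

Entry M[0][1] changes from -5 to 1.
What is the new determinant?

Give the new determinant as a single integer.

det is linear in row 0: changing M[0][1] by delta changes det by delta * cofactor(0,1).
Cofactor C_01 = (-1)^(0+1) * minor(0,1) = 13
Entry delta = 1 - -5 = 6
Det delta = 6 * 13 = 78
New det = -203 + 78 = -125

Answer: -125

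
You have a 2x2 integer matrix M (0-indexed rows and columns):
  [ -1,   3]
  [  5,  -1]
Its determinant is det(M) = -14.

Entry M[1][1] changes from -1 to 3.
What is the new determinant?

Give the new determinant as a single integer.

det is linear in row 1: changing M[1][1] by delta changes det by delta * cofactor(1,1).
Cofactor C_11 = (-1)^(1+1) * minor(1,1) = -1
Entry delta = 3 - -1 = 4
Det delta = 4 * -1 = -4
New det = -14 + -4 = -18

Answer: -18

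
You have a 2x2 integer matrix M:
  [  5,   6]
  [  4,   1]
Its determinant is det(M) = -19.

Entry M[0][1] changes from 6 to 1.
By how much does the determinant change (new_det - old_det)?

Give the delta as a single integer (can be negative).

Answer: 20

Derivation:
Cofactor C_01 = -4
Entry delta = 1 - 6 = -5
Det delta = entry_delta * cofactor = -5 * -4 = 20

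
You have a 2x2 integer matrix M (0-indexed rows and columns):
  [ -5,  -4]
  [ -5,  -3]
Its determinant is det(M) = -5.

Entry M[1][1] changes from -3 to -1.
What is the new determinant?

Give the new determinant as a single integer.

Answer: -15

Derivation:
det is linear in row 1: changing M[1][1] by delta changes det by delta * cofactor(1,1).
Cofactor C_11 = (-1)^(1+1) * minor(1,1) = -5
Entry delta = -1 - -3 = 2
Det delta = 2 * -5 = -10
New det = -5 + -10 = -15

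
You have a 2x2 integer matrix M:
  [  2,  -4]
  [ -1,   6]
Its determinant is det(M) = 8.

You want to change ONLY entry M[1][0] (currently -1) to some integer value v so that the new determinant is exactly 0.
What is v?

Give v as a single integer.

Answer: -3

Derivation:
det is linear in entry M[1][0]: det = old_det + (v - -1) * C_10
Cofactor C_10 = 4
Want det = 0: 8 + (v - -1) * 4 = 0
  (v - -1) = -8 / 4 = -2
  v = -1 + (-2) = -3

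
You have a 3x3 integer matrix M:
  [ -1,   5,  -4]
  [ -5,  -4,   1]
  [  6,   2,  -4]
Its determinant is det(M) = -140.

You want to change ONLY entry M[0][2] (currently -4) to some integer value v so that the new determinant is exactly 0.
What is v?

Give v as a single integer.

Answer: 6

Derivation:
det is linear in entry M[0][2]: det = old_det + (v - -4) * C_02
Cofactor C_02 = 14
Want det = 0: -140 + (v - -4) * 14 = 0
  (v - -4) = 140 / 14 = 10
  v = -4 + (10) = 6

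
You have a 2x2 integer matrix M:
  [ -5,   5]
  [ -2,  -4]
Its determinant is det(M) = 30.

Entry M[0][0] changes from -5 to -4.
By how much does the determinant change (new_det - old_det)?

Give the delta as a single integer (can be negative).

Answer: -4

Derivation:
Cofactor C_00 = -4
Entry delta = -4 - -5 = 1
Det delta = entry_delta * cofactor = 1 * -4 = -4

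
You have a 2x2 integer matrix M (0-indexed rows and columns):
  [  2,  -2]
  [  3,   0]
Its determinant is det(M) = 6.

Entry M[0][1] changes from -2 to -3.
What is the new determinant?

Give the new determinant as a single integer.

det is linear in row 0: changing M[0][1] by delta changes det by delta * cofactor(0,1).
Cofactor C_01 = (-1)^(0+1) * minor(0,1) = -3
Entry delta = -3 - -2 = -1
Det delta = -1 * -3 = 3
New det = 6 + 3 = 9

Answer: 9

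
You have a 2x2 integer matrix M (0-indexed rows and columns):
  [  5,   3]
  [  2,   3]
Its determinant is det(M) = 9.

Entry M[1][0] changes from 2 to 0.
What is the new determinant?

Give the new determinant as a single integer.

Answer: 15

Derivation:
det is linear in row 1: changing M[1][0] by delta changes det by delta * cofactor(1,0).
Cofactor C_10 = (-1)^(1+0) * minor(1,0) = -3
Entry delta = 0 - 2 = -2
Det delta = -2 * -3 = 6
New det = 9 + 6 = 15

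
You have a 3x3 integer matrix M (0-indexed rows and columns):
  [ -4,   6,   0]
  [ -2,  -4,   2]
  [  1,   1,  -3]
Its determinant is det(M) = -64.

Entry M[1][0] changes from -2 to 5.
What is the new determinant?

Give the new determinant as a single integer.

det is linear in row 1: changing M[1][0] by delta changes det by delta * cofactor(1,0).
Cofactor C_10 = (-1)^(1+0) * minor(1,0) = 18
Entry delta = 5 - -2 = 7
Det delta = 7 * 18 = 126
New det = -64 + 126 = 62

Answer: 62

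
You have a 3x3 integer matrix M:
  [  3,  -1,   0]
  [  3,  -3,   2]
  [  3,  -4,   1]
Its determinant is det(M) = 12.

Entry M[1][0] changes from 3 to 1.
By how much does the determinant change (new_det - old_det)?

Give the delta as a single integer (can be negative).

Answer: -2

Derivation:
Cofactor C_10 = 1
Entry delta = 1 - 3 = -2
Det delta = entry_delta * cofactor = -2 * 1 = -2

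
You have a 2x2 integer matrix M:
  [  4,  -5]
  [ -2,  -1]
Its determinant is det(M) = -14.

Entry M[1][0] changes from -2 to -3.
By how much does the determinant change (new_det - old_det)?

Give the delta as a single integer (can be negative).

Answer: -5

Derivation:
Cofactor C_10 = 5
Entry delta = -3 - -2 = -1
Det delta = entry_delta * cofactor = -1 * 5 = -5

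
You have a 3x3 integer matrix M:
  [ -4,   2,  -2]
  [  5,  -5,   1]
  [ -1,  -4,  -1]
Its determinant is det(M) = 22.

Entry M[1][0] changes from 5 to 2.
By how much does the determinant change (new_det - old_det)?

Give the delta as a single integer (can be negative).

Cofactor C_10 = 10
Entry delta = 2 - 5 = -3
Det delta = entry_delta * cofactor = -3 * 10 = -30

Answer: -30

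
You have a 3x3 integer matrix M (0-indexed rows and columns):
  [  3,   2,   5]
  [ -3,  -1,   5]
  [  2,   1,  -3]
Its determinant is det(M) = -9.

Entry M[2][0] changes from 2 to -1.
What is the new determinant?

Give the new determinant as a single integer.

det is linear in row 2: changing M[2][0] by delta changes det by delta * cofactor(2,0).
Cofactor C_20 = (-1)^(2+0) * minor(2,0) = 15
Entry delta = -1 - 2 = -3
Det delta = -3 * 15 = -45
New det = -9 + -45 = -54

Answer: -54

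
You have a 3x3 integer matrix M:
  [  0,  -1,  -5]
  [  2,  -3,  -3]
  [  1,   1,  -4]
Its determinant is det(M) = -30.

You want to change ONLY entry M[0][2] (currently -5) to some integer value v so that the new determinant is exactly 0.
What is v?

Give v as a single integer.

Answer: 1

Derivation:
det is linear in entry M[0][2]: det = old_det + (v - -5) * C_02
Cofactor C_02 = 5
Want det = 0: -30 + (v - -5) * 5 = 0
  (v - -5) = 30 / 5 = 6
  v = -5 + (6) = 1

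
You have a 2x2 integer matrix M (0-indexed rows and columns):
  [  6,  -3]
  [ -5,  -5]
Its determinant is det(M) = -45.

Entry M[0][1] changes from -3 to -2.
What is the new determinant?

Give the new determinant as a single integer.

Answer: -40

Derivation:
det is linear in row 0: changing M[0][1] by delta changes det by delta * cofactor(0,1).
Cofactor C_01 = (-1)^(0+1) * minor(0,1) = 5
Entry delta = -2 - -3 = 1
Det delta = 1 * 5 = 5
New det = -45 + 5 = -40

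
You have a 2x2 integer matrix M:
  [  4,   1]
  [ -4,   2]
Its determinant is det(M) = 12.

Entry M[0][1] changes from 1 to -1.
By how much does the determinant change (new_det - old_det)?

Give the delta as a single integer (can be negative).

Cofactor C_01 = 4
Entry delta = -1 - 1 = -2
Det delta = entry_delta * cofactor = -2 * 4 = -8

Answer: -8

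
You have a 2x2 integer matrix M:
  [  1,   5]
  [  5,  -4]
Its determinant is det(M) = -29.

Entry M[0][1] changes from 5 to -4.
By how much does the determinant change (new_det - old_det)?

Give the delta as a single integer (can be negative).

Cofactor C_01 = -5
Entry delta = -4 - 5 = -9
Det delta = entry_delta * cofactor = -9 * -5 = 45

Answer: 45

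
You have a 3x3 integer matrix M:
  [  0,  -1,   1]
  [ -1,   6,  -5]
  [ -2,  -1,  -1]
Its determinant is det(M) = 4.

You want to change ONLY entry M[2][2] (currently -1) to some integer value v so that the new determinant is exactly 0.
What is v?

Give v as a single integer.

det is linear in entry M[2][2]: det = old_det + (v - -1) * C_22
Cofactor C_22 = -1
Want det = 0: 4 + (v - -1) * -1 = 0
  (v - -1) = -4 / -1 = 4
  v = -1 + (4) = 3

Answer: 3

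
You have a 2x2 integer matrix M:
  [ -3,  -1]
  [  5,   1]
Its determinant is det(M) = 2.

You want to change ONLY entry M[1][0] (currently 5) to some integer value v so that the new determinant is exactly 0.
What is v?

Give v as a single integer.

Answer: 3

Derivation:
det is linear in entry M[1][0]: det = old_det + (v - 5) * C_10
Cofactor C_10 = 1
Want det = 0: 2 + (v - 5) * 1 = 0
  (v - 5) = -2 / 1 = -2
  v = 5 + (-2) = 3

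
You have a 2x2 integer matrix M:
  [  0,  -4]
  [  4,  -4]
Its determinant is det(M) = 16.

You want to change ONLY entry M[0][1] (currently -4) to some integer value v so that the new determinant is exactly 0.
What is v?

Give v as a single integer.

Answer: 0

Derivation:
det is linear in entry M[0][1]: det = old_det + (v - -4) * C_01
Cofactor C_01 = -4
Want det = 0: 16 + (v - -4) * -4 = 0
  (v - -4) = -16 / -4 = 4
  v = -4 + (4) = 0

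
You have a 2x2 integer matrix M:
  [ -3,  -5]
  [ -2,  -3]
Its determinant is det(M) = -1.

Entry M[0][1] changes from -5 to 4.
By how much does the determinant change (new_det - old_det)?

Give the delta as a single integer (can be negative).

Cofactor C_01 = 2
Entry delta = 4 - -5 = 9
Det delta = entry_delta * cofactor = 9 * 2 = 18

Answer: 18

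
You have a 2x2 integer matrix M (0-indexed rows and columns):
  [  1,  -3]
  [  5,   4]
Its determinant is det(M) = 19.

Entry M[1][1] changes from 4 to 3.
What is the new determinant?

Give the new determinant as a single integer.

det is linear in row 1: changing M[1][1] by delta changes det by delta * cofactor(1,1).
Cofactor C_11 = (-1)^(1+1) * minor(1,1) = 1
Entry delta = 3 - 4 = -1
Det delta = -1 * 1 = -1
New det = 19 + -1 = 18

Answer: 18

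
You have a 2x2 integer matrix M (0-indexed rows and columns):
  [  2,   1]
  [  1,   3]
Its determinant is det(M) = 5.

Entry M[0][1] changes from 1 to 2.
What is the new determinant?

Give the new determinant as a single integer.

Answer: 4

Derivation:
det is linear in row 0: changing M[0][1] by delta changes det by delta * cofactor(0,1).
Cofactor C_01 = (-1)^(0+1) * minor(0,1) = -1
Entry delta = 2 - 1 = 1
Det delta = 1 * -1 = -1
New det = 5 + -1 = 4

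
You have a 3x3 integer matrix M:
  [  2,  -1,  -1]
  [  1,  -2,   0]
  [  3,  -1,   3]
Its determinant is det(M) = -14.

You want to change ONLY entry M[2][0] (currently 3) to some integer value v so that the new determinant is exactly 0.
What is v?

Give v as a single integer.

det is linear in entry M[2][0]: det = old_det + (v - 3) * C_20
Cofactor C_20 = -2
Want det = 0: -14 + (v - 3) * -2 = 0
  (v - 3) = 14 / -2 = -7
  v = 3 + (-7) = -4

Answer: -4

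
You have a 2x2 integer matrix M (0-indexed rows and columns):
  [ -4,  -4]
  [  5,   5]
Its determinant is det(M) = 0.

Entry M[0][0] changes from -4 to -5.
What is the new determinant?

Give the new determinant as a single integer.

det is linear in row 0: changing M[0][0] by delta changes det by delta * cofactor(0,0).
Cofactor C_00 = (-1)^(0+0) * minor(0,0) = 5
Entry delta = -5 - -4 = -1
Det delta = -1 * 5 = -5
New det = 0 + -5 = -5

Answer: -5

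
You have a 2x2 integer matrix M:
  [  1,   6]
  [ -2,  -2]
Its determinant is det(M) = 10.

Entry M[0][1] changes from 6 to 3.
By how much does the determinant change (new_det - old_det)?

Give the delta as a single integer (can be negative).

Answer: -6

Derivation:
Cofactor C_01 = 2
Entry delta = 3 - 6 = -3
Det delta = entry_delta * cofactor = -3 * 2 = -6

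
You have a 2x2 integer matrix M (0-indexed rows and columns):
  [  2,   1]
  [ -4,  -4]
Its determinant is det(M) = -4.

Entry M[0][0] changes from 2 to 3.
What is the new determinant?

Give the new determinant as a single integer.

det is linear in row 0: changing M[0][0] by delta changes det by delta * cofactor(0,0).
Cofactor C_00 = (-1)^(0+0) * minor(0,0) = -4
Entry delta = 3 - 2 = 1
Det delta = 1 * -4 = -4
New det = -4 + -4 = -8

Answer: -8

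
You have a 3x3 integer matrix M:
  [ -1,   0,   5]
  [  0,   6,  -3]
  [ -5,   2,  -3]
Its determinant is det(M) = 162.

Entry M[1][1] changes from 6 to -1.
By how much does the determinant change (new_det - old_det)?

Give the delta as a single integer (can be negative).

Answer: -196

Derivation:
Cofactor C_11 = 28
Entry delta = -1 - 6 = -7
Det delta = entry_delta * cofactor = -7 * 28 = -196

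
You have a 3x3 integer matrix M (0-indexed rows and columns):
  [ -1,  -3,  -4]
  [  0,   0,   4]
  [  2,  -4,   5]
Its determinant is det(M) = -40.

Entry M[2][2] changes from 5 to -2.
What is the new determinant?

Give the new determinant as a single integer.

Answer: -40

Derivation:
det is linear in row 2: changing M[2][2] by delta changes det by delta * cofactor(2,2).
Cofactor C_22 = (-1)^(2+2) * minor(2,2) = 0
Entry delta = -2 - 5 = -7
Det delta = -7 * 0 = 0
New det = -40 + 0 = -40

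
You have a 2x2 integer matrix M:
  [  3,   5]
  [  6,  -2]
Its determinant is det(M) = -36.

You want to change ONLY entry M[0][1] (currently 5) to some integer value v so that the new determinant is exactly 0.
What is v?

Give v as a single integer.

det is linear in entry M[0][1]: det = old_det + (v - 5) * C_01
Cofactor C_01 = -6
Want det = 0: -36 + (v - 5) * -6 = 0
  (v - 5) = 36 / -6 = -6
  v = 5 + (-6) = -1

Answer: -1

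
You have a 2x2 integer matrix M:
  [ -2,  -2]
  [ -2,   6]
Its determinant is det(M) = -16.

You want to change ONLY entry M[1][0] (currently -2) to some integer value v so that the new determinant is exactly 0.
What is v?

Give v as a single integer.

Answer: 6

Derivation:
det is linear in entry M[1][0]: det = old_det + (v - -2) * C_10
Cofactor C_10 = 2
Want det = 0: -16 + (v - -2) * 2 = 0
  (v - -2) = 16 / 2 = 8
  v = -2 + (8) = 6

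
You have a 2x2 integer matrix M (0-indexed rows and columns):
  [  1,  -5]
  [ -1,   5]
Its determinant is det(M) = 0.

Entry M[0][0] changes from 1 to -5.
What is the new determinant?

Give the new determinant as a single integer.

Answer: -30

Derivation:
det is linear in row 0: changing M[0][0] by delta changes det by delta * cofactor(0,0).
Cofactor C_00 = (-1)^(0+0) * minor(0,0) = 5
Entry delta = -5 - 1 = -6
Det delta = -6 * 5 = -30
New det = 0 + -30 = -30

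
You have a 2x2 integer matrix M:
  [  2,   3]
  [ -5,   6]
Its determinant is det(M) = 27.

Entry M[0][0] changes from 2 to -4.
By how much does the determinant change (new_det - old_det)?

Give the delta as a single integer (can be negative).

Answer: -36

Derivation:
Cofactor C_00 = 6
Entry delta = -4 - 2 = -6
Det delta = entry_delta * cofactor = -6 * 6 = -36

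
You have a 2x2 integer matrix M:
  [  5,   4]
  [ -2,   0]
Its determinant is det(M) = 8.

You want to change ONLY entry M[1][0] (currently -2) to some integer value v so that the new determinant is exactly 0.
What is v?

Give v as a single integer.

det is linear in entry M[1][0]: det = old_det + (v - -2) * C_10
Cofactor C_10 = -4
Want det = 0: 8 + (v - -2) * -4 = 0
  (v - -2) = -8 / -4 = 2
  v = -2 + (2) = 0

Answer: 0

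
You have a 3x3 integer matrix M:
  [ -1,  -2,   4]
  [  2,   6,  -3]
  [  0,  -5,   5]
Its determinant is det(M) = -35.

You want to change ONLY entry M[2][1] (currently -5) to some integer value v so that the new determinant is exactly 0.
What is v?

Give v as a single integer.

det is linear in entry M[2][1]: det = old_det + (v - -5) * C_21
Cofactor C_21 = 5
Want det = 0: -35 + (v - -5) * 5 = 0
  (v - -5) = 35 / 5 = 7
  v = -5 + (7) = 2

Answer: 2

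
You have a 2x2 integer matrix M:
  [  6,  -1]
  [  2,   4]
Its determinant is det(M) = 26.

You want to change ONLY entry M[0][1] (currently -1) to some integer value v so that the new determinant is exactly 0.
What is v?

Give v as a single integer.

det is linear in entry M[0][1]: det = old_det + (v - -1) * C_01
Cofactor C_01 = -2
Want det = 0: 26 + (v - -1) * -2 = 0
  (v - -1) = -26 / -2 = 13
  v = -1 + (13) = 12

Answer: 12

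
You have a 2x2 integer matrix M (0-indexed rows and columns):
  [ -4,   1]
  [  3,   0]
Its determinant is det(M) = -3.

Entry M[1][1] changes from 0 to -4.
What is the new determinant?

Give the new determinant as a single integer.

Answer: 13

Derivation:
det is linear in row 1: changing M[1][1] by delta changes det by delta * cofactor(1,1).
Cofactor C_11 = (-1)^(1+1) * minor(1,1) = -4
Entry delta = -4 - 0 = -4
Det delta = -4 * -4 = 16
New det = -3 + 16 = 13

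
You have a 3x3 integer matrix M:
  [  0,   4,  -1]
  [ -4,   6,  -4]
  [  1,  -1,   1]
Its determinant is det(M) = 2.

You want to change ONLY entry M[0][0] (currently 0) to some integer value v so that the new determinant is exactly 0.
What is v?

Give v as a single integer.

Answer: -1

Derivation:
det is linear in entry M[0][0]: det = old_det + (v - 0) * C_00
Cofactor C_00 = 2
Want det = 0: 2 + (v - 0) * 2 = 0
  (v - 0) = -2 / 2 = -1
  v = 0 + (-1) = -1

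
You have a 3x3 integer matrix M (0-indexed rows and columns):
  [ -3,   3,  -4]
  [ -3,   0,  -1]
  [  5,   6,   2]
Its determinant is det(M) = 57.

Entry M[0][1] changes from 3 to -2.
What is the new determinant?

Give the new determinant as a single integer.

Answer: 52

Derivation:
det is linear in row 0: changing M[0][1] by delta changes det by delta * cofactor(0,1).
Cofactor C_01 = (-1)^(0+1) * minor(0,1) = 1
Entry delta = -2 - 3 = -5
Det delta = -5 * 1 = -5
New det = 57 + -5 = 52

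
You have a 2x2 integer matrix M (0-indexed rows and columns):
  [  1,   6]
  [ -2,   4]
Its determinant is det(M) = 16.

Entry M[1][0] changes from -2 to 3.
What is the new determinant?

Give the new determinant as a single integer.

det is linear in row 1: changing M[1][0] by delta changes det by delta * cofactor(1,0).
Cofactor C_10 = (-1)^(1+0) * minor(1,0) = -6
Entry delta = 3 - -2 = 5
Det delta = 5 * -6 = -30
New det = 16 + -30 = -14

Answer: -14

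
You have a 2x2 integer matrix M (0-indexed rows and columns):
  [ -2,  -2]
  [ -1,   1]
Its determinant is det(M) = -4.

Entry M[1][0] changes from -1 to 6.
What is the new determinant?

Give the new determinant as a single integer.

det is linear in row 1: changing M[1][0] by delta changes det by delta * cofactor(1,0).
Cofactor C_10 = (-1)^(1+0) * minor(1,0) = 2
Entry delta = 6 - -1 = 7
Det delta = 7 * 2 = 14
New det = -4 + 14 = 10

Answer: 10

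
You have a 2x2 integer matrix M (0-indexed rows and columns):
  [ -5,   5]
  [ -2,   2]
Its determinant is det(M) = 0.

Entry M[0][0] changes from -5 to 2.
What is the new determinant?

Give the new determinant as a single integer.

det is linear in row 0: changing M[0][0] by delta changes det by delta * cofactor(0,0).
Cofactor C_00 = (-1)^(0+0) * minor(0,0) = 2
Entry delta = 2 - -5 = 7
Det delta = 7 * 2 = 14
New det = 0 + 14 = 14

Answer: 14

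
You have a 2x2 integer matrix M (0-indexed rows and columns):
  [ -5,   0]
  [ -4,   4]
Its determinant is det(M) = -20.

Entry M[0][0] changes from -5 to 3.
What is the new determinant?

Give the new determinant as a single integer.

Answer: 12

Derivation:
det is linear in row 0: changing M[0][0] by delta changes det by delta * cofactor(0,0).
Cofactor C_00 = (-1)^(0+0) * minor(0,0) = 4
Entry delta = 3 - -5 = 8
Det delta = 8 * 4 = 32
New det = -20 + 32 = 12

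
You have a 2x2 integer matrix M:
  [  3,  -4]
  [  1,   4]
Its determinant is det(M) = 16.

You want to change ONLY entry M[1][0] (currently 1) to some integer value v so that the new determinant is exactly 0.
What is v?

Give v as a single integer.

det is linear in entry M[1][0]: det = old_det + (v - 1) * C_10
Cofactor C_10 = 4
Want det = 0: 16 + (v - 1) * 4 = 0
  (v - 1) = -16 / 4 = -4
  v = 1 + (-4) = -3

Answer: -3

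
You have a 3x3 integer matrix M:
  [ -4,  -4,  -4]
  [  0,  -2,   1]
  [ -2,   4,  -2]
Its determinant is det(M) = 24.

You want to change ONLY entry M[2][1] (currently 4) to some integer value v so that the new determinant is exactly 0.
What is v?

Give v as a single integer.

det is linear in entry M[2][1]: det = old_det + (v - 4) * C_21
Cofactor C_21 = 4
Want det = 0: 24 + (v - 4) * 4 = 0
  (v - 4) = -24 / 4 = -6
  v = 4 + (-6) = -2

Answer: -2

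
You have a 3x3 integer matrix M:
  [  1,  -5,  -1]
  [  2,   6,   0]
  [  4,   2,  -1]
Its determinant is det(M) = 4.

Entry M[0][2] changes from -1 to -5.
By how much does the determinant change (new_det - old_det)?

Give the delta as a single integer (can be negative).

Answer: 80

Derivation:
Cofactor C_02 = -20
Entry delta = -5 - -1 = -4
Det delta = entry_delta * cofactor = -4 * -20 = 80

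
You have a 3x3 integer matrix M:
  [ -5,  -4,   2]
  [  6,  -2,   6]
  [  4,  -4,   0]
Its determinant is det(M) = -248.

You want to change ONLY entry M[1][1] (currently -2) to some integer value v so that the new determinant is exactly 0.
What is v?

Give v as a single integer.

det is linear in entry M[1][1]: det = old_det + (v - -2) * C_11
Cofactor C_11 = -8
Want det = 0: -248 + (v - -2) * -8 = 0
  (v - -2) = 248 / -8 = -31
  v = -2 + (-31) = -33

Answer: -33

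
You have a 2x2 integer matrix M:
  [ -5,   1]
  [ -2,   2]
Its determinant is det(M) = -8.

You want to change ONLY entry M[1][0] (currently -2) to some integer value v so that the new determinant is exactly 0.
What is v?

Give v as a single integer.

det is linear in entry M[1][0]: det = old_det + (v - -2) * C_10
Cofactor C_10 = -1
Want det = 0: -8 + (v - -2) * -1 = 0
  (v - -2) = 8 / -1 = -8
  v = -2 + (-8) = -10

Answer: -10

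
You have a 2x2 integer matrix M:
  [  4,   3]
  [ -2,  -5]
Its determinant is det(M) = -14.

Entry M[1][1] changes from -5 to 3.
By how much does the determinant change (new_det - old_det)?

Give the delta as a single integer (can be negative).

Cofactor C_11 = 4
Entry delta = 3 - -5 = 8
Det delta = entry_delta * cofactor = 8 * 4 = 32

Answer: 32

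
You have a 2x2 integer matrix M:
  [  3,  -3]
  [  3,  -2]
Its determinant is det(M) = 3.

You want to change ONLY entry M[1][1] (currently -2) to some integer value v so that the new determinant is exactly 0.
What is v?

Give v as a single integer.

det is linear in entry M[1][1]: det = old_det + (v - -2) * C_11
Cofactor C_11 = 3
Want det = 0: 3 + (v - -2) * 3 = 0
  (v - -2) = -3 / 3 = -1
  v = -2 + (-1) = -3

Answer: -3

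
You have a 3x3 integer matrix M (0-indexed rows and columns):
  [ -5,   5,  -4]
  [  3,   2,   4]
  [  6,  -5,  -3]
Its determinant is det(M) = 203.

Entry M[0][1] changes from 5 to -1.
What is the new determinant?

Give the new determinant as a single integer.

det is linear in row 0: changing M[0][1] by delta changes det by delta * cofactor(0,1).
Cofactor C_01 = (-1)^(0+1) * minor(0,1) = 33
Entry delta = -1 - 5 = -6
Det delta = -6 * 33 = -198
New det = 203 + -198 = 5

Answer: 5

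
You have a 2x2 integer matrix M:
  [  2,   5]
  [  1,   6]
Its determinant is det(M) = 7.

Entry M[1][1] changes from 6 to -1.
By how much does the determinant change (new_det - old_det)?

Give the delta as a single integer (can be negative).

Cofactor C_11 = 2
Entry delta = -1 - 6 = -7
Det delta = entry_delta * cofactor = -7 * 2 = -14

Answer: -14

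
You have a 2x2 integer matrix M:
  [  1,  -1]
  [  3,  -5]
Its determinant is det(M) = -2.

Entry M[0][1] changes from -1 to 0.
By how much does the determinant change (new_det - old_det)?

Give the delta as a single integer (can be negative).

Answer: -3

Derivation:
Cofactor C_01 = -3
Entry delta = 0 - -1 = 1
Det delta = entry_delta * cofactor = 1 * -3 = -3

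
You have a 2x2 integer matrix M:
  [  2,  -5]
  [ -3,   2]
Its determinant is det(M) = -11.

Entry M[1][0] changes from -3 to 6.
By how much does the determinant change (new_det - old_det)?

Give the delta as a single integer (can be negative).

Cofactor C_10 = 5
Entry delta = 6 - -3 = 9
Det delta = entry_delta * cofactor = 9 * 5 = 45

Answer: 45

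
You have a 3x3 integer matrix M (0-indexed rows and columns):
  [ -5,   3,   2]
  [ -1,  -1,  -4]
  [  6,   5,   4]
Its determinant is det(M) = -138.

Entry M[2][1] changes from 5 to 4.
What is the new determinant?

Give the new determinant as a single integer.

det is linear in row 2: changing M[2][1] by delta changes det by delta * cofactor(2,1).
Cofactor C_21 = (-1)^(2+1) * minor(2,1) = -22
Entry delta = 4 - 5 = -1
Det delta = -1 * -22 = 22
New det = -138 + 22 = -116

Answer: -116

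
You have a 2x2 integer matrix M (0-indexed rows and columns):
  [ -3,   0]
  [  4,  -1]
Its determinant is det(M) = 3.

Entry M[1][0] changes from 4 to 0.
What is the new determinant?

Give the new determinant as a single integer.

det is linear in row 1: changing M[1][0] by delta changes det by delta * cofactor(1,0).
Cofactor C_10 = (-1)^(1+0) * minor(1,0) = 0
Entry delta = 0 - 4 = -4
Det delta = -4 * 0 = 0
New det = 3 + 0 = 3

Answer: 3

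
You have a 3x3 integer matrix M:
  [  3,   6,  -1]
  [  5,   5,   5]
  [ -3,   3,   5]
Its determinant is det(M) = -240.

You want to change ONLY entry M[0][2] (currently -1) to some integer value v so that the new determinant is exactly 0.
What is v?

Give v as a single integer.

Answer: 7

Derivation:
det is linear in entry M[0][2]: det = old_det + (v - -1) * C_02
Cofactor C_02 = 30
Want det = 0: -240 + (v - -1) * 30 = 0
  (v - -1) = 240 / 30 = 8
  v = -1 + (8) = 7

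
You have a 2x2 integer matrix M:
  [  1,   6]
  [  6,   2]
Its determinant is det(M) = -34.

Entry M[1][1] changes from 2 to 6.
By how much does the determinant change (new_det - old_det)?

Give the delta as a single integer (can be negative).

Cofactor C_11 = 1
Entry delta = 6 - 2 = 4
Det delta = entry_delta * cofactor = 4 * 1 = 4

Answer: 4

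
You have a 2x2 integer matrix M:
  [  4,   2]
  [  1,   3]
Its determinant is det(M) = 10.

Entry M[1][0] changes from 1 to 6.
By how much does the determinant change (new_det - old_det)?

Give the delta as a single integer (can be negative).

Answer: -10

Derivation:
Cofactor C_10 = -2
Entry delta = 6 - 1 = 5
Det delta = entry_delta * cofactor = 5 * -2 = -10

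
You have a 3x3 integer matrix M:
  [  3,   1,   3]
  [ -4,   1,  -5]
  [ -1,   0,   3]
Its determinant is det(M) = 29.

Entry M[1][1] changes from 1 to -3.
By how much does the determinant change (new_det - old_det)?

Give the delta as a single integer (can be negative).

Cofactor C_11 = 12
Entry delta = -3 - 1 = -4
Det delta = entry_delta * cofactor = -4 * 12 = -48

Answer: -48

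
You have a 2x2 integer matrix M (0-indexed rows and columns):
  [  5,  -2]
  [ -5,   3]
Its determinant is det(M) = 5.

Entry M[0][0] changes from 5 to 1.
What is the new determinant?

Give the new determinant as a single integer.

Answer: -7

Derivation:
det is linear in row 0: changing M[0][0] by delta changes det by delta * cofactor(0,0).
Cofactor C_00 = (-1)^(0+0) * minor(0,0) = 3
Entry delta = 1 - 5 = -4
Det delta = -4 * 3 = -12
New det = 5 + -12 = -7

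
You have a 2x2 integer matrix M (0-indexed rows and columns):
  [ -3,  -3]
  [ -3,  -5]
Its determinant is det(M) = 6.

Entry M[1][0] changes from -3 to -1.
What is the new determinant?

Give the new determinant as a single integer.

det is linear in row 1: changing M[1][0] by delta changes det by delta * cofactor(1,0).
Cofactor C_10 = (-1)^(1+0) * minor(1,0) = 3
Entry delta = -1 - -3 = 2
Det delta = 2 * 3 = 6
New det = 6 + 6 = 12

Answer: 12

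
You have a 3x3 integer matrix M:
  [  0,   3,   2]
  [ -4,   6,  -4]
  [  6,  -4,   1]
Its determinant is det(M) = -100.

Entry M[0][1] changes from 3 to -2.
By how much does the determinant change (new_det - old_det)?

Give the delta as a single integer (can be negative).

Cofactor C_01 = -20
Entry delta = -2 - 3 = -5
Det delta = entry_delta * cofactor = -5 * -20 = 100

Answer: 100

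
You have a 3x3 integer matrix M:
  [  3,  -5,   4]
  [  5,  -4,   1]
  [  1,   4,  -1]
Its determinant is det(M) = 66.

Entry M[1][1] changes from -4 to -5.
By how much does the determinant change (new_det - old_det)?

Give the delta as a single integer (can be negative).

Answer: 7

Derivation:
Cofactor C_11 = -7
Entry delta = -5 - -4 = -1
Det delta = entry_delta * cofactor = -1 * -7 = 7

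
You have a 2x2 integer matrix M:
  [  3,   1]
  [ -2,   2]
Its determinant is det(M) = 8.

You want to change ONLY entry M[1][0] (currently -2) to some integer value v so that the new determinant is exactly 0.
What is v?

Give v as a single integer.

det is linear in entry M[1][0]: det = old_det + (v - -2) * C_10
Cofactor C_10 = -1
Want det = 0: 8 + (v - -2) * -1 = 0
  (v - -2) = -8 / -1 = 8
  v = -2 + (8) = 6

Answer: 6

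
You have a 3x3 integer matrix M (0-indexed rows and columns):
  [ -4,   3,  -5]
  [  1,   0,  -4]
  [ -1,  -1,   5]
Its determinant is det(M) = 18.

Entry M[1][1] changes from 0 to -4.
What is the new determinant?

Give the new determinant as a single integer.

det is linear in row 1: changing M[1][1] by delta changes det by delta * cofactor(1,1).
Cofactor C_11 = (-1)^(1+1) * minor(1,1) = -25
Entry delta = -4 - 0 = -4
Det delta = -4 * -25 = 100
New det = 18 + 100 = 118

Answer: 118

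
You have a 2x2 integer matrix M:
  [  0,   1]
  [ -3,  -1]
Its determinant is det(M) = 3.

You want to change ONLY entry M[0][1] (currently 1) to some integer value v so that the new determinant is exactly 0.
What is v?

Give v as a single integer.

Answer: 0

Derivation:
det is linear in entry M[0][1]: det = old_det + (v - 1) * C_01
Cofactor C_01 = 3
Want det = 0: 3 + (v - 1) * 3 = 0
  (v - 1) = -3 / 3 = -1
  v = 1 + (-1) = 0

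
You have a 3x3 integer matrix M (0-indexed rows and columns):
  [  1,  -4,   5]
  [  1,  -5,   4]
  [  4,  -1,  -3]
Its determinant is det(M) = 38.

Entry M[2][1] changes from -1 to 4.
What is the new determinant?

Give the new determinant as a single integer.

det is linear in row 2: changing M[2][1] by delta changes det by delta * cofactor(2,1).
Cofactor C_21 = (-1)^(2+1) * minor(2,1) = 1
Entry delta = 4 - -1 = 5
Det delta = 5 * 1 = 5
New det = 38 + 5 = 43

Answer: 43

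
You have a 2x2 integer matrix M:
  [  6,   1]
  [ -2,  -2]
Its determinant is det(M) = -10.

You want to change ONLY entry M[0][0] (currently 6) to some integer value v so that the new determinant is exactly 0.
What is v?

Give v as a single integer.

Answer: 1

Derivation:
det is linear in entry M[0][0]: det = old_det + (v - 6) * C_00
Cofactor C_00 = -2
Want det = 0: -10 + (v - 6) * -2 = 0
  (v - 6) = 10 / -2 = -5
  v = 6 + (-5) = 1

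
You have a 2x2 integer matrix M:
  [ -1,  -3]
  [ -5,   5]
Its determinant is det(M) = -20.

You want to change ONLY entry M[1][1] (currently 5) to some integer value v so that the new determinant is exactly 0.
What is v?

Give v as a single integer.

Answer: -15

Derivation:
det is linear in entry M[1][1]: det = old_det + (v - 5) * C_11
Cofactor C_11 = -1
Want det = 0: -20 + (v - 5) * -1 = 0
  (v - 5) = 20 / -1 = -20
  v = 5 + (-20) = -15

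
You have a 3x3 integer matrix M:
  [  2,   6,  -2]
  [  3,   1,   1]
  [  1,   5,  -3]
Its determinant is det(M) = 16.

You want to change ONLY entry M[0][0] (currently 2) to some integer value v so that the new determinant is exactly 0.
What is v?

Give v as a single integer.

Answer: 4

Derivation:
det is linear in entry M[0][0]: det = old_det + (v - 2) * C_00
Cofactor C_00 = -8
Want det = 0: 16 + (v - 2) * -8 = 0
  (v - 2) = -16 / -8 = 2
  v = 2 + (2) = 4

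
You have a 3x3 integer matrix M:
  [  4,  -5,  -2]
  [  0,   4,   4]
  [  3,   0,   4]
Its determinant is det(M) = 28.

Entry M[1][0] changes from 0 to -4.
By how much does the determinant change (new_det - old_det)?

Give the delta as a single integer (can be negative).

Answer: -80

Derivation:
Cofactor C_10 = 20
Entry delta = -4 - 0 = -4
Det delta = entry_delta * cofactor = -4 * 20 = -80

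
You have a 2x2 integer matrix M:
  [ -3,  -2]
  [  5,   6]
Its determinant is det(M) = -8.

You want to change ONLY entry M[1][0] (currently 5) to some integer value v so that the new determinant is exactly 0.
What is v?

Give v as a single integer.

det is linear in entry M[1][0]: det = old_det + (v - 5) * C_10
Cofactor C_10 = 2
Want det = 0: -8 + (v - 5) * 2 = 0
  (v - 5) = 8 / 2 = 4
  v = 5 + (4) = 9

Answer: 9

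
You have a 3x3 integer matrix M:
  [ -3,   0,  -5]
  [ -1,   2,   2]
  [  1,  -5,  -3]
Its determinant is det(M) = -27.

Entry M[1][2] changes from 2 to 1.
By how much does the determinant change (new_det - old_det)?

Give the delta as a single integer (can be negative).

Cofactor C_12 = -15
Entry delta = 1 - 2 = -1
Det delta = entry_delta * cofactor = -1 * -15 = 15

Answer: 15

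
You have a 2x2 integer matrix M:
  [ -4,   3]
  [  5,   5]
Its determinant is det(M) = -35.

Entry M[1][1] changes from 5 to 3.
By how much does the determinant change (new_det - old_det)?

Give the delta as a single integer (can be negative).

Cofactor C_11 = -4
Entry delta = 3 - 5 = -2
Det delta = entry_delta * cofactor = -2 * -4 = 8

Answer: 8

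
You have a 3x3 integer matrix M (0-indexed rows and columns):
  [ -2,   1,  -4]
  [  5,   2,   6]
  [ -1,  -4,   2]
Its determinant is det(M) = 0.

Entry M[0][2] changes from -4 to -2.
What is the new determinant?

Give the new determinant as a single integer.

Answer: -36

Derivation:
det is linear in row 0: changing M[0][2] by delta changes det by delta * cofactor(0,2).
Cofactor C_02 = (-1)^(0+2) * minor(0,2) = -18
Entry delta = -2 - -4 = 2
Det delta = 2 * -18 = -36
New det = 0 + -36 = -36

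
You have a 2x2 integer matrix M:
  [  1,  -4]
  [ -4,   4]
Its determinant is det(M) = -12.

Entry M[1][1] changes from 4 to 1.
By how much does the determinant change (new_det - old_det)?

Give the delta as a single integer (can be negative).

Cofactor C_11 = 1
Entry delta = 1 - 4 = -3
Det delta = entry_delta * cofactor = -3 * 1 = -3

Answer: -3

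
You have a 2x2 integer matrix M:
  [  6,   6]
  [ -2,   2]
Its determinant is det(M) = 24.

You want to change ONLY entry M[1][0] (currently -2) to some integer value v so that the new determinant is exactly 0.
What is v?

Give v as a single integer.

det is linear in entry M[1][0]: det = old_det + (v - -2) * C_10
Cofactor C_10 = -6
Want det = 0: 24 + (v - -2) * -6 = 0
  (v - -2) = -24 / -6 = 4
  v = -2 + (4) = 2

Answer: 2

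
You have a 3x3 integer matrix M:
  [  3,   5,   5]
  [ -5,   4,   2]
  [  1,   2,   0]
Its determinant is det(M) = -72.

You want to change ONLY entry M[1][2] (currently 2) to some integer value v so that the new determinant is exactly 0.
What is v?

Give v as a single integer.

Answer: -70

Derivation:
det is linear in entry M[1][2]: det = old_det + (v - 2) * C_12
Cofactor C_12 = -1
Want det = 0: -72 + (v - 2) * -1 = 0
  (v - 2) = 72 / -1 = -72
  v = 2 + (-72) = -70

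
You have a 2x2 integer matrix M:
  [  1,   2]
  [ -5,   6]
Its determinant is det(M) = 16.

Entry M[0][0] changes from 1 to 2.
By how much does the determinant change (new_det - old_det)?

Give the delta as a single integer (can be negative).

Answer: 6

Derivation:
Cofactor C_00 = 6
Entry delta = 2 - 1 = 1
Det delta = entry_delta * cofactor = 1 * 6 = 6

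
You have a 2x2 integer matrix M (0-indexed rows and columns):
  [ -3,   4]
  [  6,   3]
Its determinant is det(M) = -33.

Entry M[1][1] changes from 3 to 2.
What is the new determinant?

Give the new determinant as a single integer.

Answer: -30

Derivation:
det is linear in row 1: changing M[1][1] by delta changes det by delta * cofactor(1,1).
Cofactor C_11 = (-1)^(1+1) * minor(1,1) = -3
Entry delta = 2 - 3 = -1
Det delta = -1 * -3 = 3
New det = -33 + 3 = -30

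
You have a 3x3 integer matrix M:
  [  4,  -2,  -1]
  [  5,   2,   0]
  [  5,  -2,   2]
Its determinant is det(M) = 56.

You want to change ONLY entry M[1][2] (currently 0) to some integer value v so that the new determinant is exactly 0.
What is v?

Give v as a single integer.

det is linear in entry M[1][2]: det = old_det + (v - 0) * C_12
Cofactor C_12 = -2
Want det = 0: 56 + (v - 0) * -2 = 0
  (v - 0) = -56 / -2 = 28
  v = 0 + (28) = 28

Answer: 28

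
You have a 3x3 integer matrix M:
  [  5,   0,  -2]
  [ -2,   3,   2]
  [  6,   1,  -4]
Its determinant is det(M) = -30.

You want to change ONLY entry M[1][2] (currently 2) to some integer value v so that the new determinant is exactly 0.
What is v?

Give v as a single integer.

det is linear in entry M[1][2]: det = old_det + (v - 2) * C_12
Cofactor C_12 = -5
Want det = 0: -30 + (v - 2) * -5 = 0
  (v - 2) = 30 / -5 = -6
  v = 2 + (-6) = -4

Answer: -4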